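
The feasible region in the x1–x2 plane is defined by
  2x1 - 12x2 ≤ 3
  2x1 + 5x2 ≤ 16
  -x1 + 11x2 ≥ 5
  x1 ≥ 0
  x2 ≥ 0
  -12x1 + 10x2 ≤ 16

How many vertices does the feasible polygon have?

4

Intersecting each pair of boundary lines and keeping only the points that satisfy every inequality leaves:
  (151/27, 26/27)
  (1, 14/5)
  (0, 5/11)
  (0, 8/5)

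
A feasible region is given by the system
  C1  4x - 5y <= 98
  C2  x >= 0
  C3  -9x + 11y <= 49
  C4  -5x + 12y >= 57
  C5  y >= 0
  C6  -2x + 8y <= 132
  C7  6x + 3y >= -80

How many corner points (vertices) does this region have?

Pairwise boundary intersections that survive every other constraint:
  (1461/23, 718/23)
  (722/11, 362/11)
  (39/53, 268/53)
  (106/5, 109/5)

4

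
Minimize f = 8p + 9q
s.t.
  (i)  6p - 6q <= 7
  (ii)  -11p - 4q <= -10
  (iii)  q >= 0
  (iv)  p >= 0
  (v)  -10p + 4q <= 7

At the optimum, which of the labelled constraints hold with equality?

(ii) and (iii)

Vertices and f = 8p + 9q:
  (7/6, 0) → f = 28/3
  (10/11, 0) → f = 80/11
  (1/7, 59/28) → f = 563/28
The feasible region is unbounded (it extends along (2, 5), (1, 1)), but f strictly increases along every unbounded feasible direction, so there is no improving ray and the minimum is attained at a vertex.

The minimum is at (10/11, 0). Substituting into each constraint, equality holds for (ii) and (iii); the remaining constraints have slack.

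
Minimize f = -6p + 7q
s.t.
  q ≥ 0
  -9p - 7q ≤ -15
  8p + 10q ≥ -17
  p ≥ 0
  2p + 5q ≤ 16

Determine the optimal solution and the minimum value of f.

Extreme points and f = -6p + 7q:
  (5/3, 0) → f = -10
  (8, 0) → f = -48
  (0, 15/7) → f = 15
  (0, 16/5) → f = 112/5

p = 8, q = 0, minimum f = -48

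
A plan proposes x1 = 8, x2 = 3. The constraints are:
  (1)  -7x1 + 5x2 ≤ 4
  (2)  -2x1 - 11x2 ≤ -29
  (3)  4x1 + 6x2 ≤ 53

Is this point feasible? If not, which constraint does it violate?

(1): -41 ≤ 4 ✓
(2): -49 ≤ -29 ✓
(3): 50 ≤ 53 ✓

feasible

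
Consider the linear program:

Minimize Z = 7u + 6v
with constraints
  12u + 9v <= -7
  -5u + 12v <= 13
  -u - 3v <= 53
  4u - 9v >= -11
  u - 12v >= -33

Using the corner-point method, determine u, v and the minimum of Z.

Feasible corners and Z = 7u + 6v:
  (-67/63, 121/189) → Z = -227/63
  (152/9, -629/27) → Z = -194/9
  (-5, -1) → Z = -41
  (-170/7, -67/7) → Z = -1592/7

The binding constraints are -u - 3v = 53 and 4u - 9v = -11.
Solving simultaneously gives u = -170/7, v = -67/7.

u = -170/7, v = -67/7, minimum Z = -1592/7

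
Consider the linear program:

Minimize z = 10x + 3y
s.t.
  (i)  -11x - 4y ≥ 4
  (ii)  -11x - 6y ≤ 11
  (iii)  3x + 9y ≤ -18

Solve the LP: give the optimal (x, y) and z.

At the optimal vertex, -11x - 6y = 11 and 3x + 9y = -18.
Solving simultaneously gives x = 1/9, y = -55/27.

x = 1/9, y = -55/27, minimum z = -5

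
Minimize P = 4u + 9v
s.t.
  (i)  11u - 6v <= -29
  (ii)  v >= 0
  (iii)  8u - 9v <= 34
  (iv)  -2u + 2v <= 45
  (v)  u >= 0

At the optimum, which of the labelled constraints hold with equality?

Corner points and P = 4u + 9v:
  (106/5, 437/10) → P = 4781/10
  (0, 29/6) → P = 87/2
  (0, 45/2) → P = 405/2

The minimum is at (0, 29/6). Substituting into each constraint, equality holds for (i) and (v); the remaining constraints have slack.

(i) and (v)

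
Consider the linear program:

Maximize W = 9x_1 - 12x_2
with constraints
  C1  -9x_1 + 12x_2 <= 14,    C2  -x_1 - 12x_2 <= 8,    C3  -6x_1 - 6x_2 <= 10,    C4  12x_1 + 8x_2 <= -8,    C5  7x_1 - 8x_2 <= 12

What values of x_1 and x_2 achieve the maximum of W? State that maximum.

x_1 = -4/17, x_2 = -11/17, maximum W = 96/17

Vertices and W = 9x_1 - 12x_2:
  (-34/21, -1/21) → W = -14
  (-26/27, 4/9) → W = -14
  (-12/11, -19/33) → W = -32/11
  (-4/17, -11/17) → W = 96/17

The optimum lies where -x_1 - 12x_2 = 8 and 12x_1 + 8x_2 = -8.
Solving simultaneously gives x_1 = -4/17, x_2 = -11/17.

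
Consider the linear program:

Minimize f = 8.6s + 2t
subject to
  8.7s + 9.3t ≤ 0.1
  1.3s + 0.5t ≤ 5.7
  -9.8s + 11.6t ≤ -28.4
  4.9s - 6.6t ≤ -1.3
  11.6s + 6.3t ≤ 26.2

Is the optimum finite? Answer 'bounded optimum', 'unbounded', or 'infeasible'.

infeasible

The boundaries 8.7s + 9.3t = 0.1 and -9.8s + 11.6t = -28.4 meet at (13264/9603, -12305/9603), but that point violates 4.9s - 6.6t ≤ -1.3. Every candidate vertex is excluded by some other constraint, so the feasible region is empty.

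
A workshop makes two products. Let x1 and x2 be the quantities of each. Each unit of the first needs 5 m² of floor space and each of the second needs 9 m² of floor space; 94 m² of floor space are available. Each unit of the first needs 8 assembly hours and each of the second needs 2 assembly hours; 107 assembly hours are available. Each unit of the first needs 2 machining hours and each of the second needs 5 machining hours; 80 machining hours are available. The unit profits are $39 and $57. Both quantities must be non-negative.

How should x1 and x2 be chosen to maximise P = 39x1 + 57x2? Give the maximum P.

Extreme points and P = 39x1 + 57x2:
  (0, 0) → P = 0
  (0, 94/9) → P = 1786/3
  (107/8, 0) → P = 4173/8
  (25/2, 7/2) → P = 687

The optimum lies where 5x1 + 9x2 = 94 and 8x1 + 2x2 = 107.
Solving simultaneously gives x1 = 25/2, x2 = 7/2.

x1 = 25/2, x2 = 7/2, maximum P = 687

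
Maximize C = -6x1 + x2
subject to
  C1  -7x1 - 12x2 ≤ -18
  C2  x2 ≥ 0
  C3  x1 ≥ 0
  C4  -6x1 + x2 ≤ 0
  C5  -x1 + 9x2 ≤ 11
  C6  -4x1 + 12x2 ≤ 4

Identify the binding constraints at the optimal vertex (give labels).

Corner points and C = -6x1 + x2:
  (18/7, 0) → C = -108/7
  (14/11, 25/33) → C = -227/33
  (4, 5/3) → C = -67/3
The feasible region is unbounded (it extends along (1, 0), (9, 1)), but C strictly decreases along every unbounded feasible direction, so there is no improving ray and the maximum is attained at a vertex.

The maximum is at (14/11, 25/33). Substituting into each constraint, equality holds for C1 and C6; the remaining constraints have slack.

C1 and C6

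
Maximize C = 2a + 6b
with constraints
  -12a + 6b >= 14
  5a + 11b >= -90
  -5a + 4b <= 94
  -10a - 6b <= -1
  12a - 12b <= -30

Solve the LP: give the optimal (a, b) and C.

a = 254/9, b = 529/9, maximum C = 3682/9

Feasible corners and C = 2a + 6b:
  (254/9, 529/9) → C = 3682/9
  (1/6, 8/3) → C = 49/3
  (-8, 27/2) → C = 65
  (-7/8, 13/8) → C = 8

The optimum lies where -12a + 6b = 14 and -5a + 4b = 94.
Solving simultaneously gives a = 254/9, b = 529/9.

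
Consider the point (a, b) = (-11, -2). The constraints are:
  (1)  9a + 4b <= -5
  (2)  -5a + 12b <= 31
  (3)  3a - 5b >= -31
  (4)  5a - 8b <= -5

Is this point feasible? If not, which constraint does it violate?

(1): -107 ≤ -5 ✓
(2): 31 ≤ 31 ✓
(3): -23 ≥ -31 ✓
(4): -39 ≤ -5 ✓

feasible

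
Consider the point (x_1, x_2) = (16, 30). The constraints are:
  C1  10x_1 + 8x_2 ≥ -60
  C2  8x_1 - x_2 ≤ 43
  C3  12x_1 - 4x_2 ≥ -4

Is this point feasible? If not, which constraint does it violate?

Constraint C2: 8x_1 - x_2 = 98, which is not ≤ 43. All other constraints are satisfied.

not feasible — violates C2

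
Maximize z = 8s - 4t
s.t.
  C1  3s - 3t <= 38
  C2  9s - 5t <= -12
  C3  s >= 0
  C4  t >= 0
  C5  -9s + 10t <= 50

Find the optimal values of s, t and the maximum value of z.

Corner points and z = 8s - 4t:
  (0, 12/5) → z = -48/5
  (26/9, 38/5) → z = -328/45
  (0, 5) → z = -20

The binding constraints are 9s - 5t = -12 and -9s + 10t = 50.
Solving simultaneously gives s = 26/9, t = 38/5.

s = 26/9, t = 38/5, maximum z = -328/45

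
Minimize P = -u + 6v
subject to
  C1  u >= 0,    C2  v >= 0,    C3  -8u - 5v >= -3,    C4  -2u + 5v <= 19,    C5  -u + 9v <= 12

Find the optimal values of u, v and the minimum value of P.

u = 3/8, v = 0, minimum P = -3/8

Vertices and P = -u + 6v:
  (0, 0) → P = 0
  (0, 3/5) → P = 18/5
  (3/8, 0) → P = -3/8

The optimum lies where v = 0 and -8u - 5v = -3.
Solving simultaneously gives u = 3/8, v = 0.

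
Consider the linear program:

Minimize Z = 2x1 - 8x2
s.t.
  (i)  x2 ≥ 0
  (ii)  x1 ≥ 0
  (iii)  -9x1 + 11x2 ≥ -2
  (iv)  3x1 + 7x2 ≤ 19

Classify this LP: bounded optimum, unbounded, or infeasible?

Vertices and Z = 2x1 - 8x2:
  (0, 0) → Z = 0
  (2/9, 0) → Z = 4/9
  (0, 19/7) → Z = -152/7
  (223/96, 55/32) → Z = -437/48
The feasible region has finitely many vertices and no improving ray; the minimum is -152/7 at (0, 19/7).

bounded optimum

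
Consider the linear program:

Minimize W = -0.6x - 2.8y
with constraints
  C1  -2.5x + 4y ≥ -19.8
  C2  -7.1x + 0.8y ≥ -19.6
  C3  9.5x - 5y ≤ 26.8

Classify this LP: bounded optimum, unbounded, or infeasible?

From the feasible point (82/255, -1211/255), moving in the direction (0.8, 7.1) keeps every constraint satisfied while W decreases without bound.

unbounded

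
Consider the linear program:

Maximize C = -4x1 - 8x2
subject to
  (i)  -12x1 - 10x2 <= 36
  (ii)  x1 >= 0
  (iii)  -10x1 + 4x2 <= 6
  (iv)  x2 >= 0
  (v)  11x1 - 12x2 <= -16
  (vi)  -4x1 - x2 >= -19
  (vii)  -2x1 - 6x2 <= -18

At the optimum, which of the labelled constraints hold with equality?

Extreme points and C = -4x1 - 8x2:
  (35/13, 107/13) → C = -996/13
  (9/17, 48/17) → C = -420/17
  (212/59, 273/59) → C = -3032/59
  (4/3, 23/9) → C = -232/9

The maximum is at (9/17, 48/17). Substituting into each constraint, equality holds for (iii) and (vii); the remaining constraints have slack.

(iii) and (vii)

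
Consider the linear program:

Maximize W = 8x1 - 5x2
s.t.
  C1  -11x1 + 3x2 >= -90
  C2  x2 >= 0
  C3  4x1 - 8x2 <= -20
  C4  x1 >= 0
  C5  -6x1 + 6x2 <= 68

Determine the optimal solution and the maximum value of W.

x1 = 195/19, x2 = 145/19, maximum W = 835/19

Corner points and W = 8x1 - 5x2:
  (195/19, 145/19) → W = 835/19
  (31/2, 161/6) → W = -61/6
  (0, 5/2) → W = -25/2
  (0, 34/3) → W = -170/3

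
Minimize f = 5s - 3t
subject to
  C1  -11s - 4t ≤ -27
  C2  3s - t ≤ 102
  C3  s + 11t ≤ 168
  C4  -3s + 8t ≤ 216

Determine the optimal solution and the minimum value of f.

Vertices and f = 5s - 3t:
  (435/23, -1041/23) → f = 5298/23
  (-125/39, 607/39) → f = -2446/39
  (645/17, 201/17) → f = 2622/17

The binding constraints are -11s - 4t = -27 and s + 11t = 168.
Solving simultaneously gives s = -125/39, t = 607/39.

s = -125/39, t = 607/39, minimum f = -2446/39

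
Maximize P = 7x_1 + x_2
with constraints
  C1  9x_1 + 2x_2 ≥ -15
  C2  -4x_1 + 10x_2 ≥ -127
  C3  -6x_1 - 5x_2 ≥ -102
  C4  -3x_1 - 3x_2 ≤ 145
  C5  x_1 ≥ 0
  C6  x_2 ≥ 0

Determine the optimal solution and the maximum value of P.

Corner points and P = 7x_1 + x_2:
  (0, 102/5) → P = 102/5
  (17, 0) → P = 119
  (0, 0) → P = 0

The optimum lies where -6x_1 - 5x_2 = -102 and x_2 = 0.
Solving simultaneously gives x_1 = 17, x_2 = 0.

x_1 = 17, x_2 = 0, maximum P = 119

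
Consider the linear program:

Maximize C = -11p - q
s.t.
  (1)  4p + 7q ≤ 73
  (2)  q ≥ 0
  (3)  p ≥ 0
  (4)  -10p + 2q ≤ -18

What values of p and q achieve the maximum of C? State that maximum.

The optimum lies where q = 0 and -10p + 2q = -18.
Solving simultaneously gives p = 9/5, q = 0.

p = 9/5, q = 0, maximum C = -99/5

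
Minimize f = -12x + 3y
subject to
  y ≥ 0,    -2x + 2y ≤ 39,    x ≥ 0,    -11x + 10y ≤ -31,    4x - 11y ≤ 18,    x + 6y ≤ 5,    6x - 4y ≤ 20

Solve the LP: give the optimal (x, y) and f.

x = 7/2, y = 1/4, minimum f = -165/4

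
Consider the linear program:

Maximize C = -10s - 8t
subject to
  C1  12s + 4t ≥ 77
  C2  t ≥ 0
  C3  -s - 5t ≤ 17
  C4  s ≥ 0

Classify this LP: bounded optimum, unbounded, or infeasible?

Extreme points and C = -10s - 8t:
  (77/12, 0) → C = -385/6
  (0, 77/4) → C = -154
The feasible region has finitely many vertices and no improving ray; the maximum is -385/6 at (77/12, 0).

bounded optimum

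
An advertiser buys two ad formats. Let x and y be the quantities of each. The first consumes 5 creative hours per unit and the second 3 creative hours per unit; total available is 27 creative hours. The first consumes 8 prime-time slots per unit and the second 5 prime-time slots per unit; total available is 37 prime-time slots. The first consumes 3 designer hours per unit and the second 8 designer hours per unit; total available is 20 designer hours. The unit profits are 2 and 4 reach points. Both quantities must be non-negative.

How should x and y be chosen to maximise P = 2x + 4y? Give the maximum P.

x = 4, y = 1, maximum P = 12

Vertices and P = 2x + 4y:
  (0, 0) → P = 0
  (0, 5/2) → P = 10
  (37/8, 0) → P = 37/4
  (4, 1) → P = 12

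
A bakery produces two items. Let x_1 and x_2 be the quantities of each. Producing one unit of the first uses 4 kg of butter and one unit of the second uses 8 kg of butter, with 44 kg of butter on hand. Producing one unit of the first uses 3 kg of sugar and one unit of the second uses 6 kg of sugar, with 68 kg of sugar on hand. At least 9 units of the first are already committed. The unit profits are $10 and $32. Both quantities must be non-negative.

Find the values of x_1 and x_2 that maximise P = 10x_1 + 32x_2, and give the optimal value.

The optimum lies where 4x_1 + 8x_2 = 44 and x_1 = 9.
Solving simultaneously gives x_1 = 9, x_2 = 1.

x_1 = 9, x_2 = 1, maximum P = 122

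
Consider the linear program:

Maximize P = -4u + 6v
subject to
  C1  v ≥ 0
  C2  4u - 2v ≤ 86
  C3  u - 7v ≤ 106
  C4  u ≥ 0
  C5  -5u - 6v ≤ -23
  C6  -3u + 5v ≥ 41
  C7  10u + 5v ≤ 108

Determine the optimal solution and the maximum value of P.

u = 0, v = 108/5, maximum P = 648/5

Vertices and P = -4u + 6v:
  (0, 41/5) → P = 246/5
  (0, 108/5) → P = 648/5
  (67/13, 734/65) → P = 3064/65

The binding constraints are u = 0 and 10u + 5v = 108.
Solving simultaneously gives u = 0, v = 108/5.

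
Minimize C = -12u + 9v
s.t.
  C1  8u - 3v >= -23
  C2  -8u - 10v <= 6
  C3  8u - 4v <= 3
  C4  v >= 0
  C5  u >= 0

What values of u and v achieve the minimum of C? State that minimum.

u = 3/8, v = 0, minimum C = -9/2

Corner points and C = -12u + 9v:
  (0, 23/3) → C = 69
  (3/8, 0) → C = -9/2
  (0, 0) → C = 0
The feasible region is unbounded (it extends along (3, 8), (1, 2)), but C strictly increases along every unbounded feasible direction, so there is no improving ray and the minimum is attained at a vertex.

The optimum lies where 8u - 4v = 3 and v = 0.
Solving simultaneously gives u = 3/8, v = 0.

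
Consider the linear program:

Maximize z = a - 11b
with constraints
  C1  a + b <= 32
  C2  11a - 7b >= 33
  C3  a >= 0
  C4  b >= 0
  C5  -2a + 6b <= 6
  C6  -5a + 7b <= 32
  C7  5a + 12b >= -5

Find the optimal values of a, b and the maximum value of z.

Feasible corners and z = a - 11b:
  (32, 0) → z = 32
  (93/4, 35/4) → z = -73
  (3, 0) → z = 3
  (60/13, 33/13) → z = -303/13

a = 32, b = 0, maximum z = 32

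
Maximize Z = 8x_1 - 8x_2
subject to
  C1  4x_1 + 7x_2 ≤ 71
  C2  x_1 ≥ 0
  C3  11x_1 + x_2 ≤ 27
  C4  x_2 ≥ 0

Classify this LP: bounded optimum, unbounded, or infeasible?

bounded optimum

Vertices and Z = 8x_1 - 8x_2:
  (0, 71/7) → Z = -568/7
  (118/73, 673/73) → Z = -4440/73
  (0, 0) → Z = 0
  (27/11, 0) → Z = 216/11
The feasible region has finitely many vertices and no improving ray; the maximum is 216/11 at (27/11, 0).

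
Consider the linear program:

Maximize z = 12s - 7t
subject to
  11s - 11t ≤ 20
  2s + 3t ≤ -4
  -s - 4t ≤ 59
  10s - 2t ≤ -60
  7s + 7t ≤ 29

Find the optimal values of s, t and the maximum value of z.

Feasible corners and z = 12s - 7t:
  (-569/55, -669/55) → z = -39
  (-175/22, -215/22) → z = -595/22
  (-94/17, 40/17) → z = -1408/17
The feasible region is unbounded (it extends along (-4, 1), (-3, 2)), but z strictly decreases along every unbounded feasible direction, so there is no improving ray and the maximum is attained at a vertex.

s = -175/22, t = -215/22, maximum z = -595/22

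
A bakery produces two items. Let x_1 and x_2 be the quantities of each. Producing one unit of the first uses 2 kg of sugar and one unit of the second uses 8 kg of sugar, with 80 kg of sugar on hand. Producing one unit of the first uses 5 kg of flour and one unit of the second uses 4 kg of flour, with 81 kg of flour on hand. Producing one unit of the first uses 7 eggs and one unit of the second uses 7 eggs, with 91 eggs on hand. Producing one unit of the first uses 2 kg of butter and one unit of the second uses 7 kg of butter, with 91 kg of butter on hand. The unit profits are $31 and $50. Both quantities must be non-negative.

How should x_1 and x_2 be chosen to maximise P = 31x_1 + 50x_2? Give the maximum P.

Feasible corners and P = 31x_1 + 50x_2:
  (0, 0) → P = 0
  (0, 10) → P = 500
  (13, 0) → P = 403
  (4, 9) → P = 574

x_1 = 4, x_2 = 9, maximum P = 574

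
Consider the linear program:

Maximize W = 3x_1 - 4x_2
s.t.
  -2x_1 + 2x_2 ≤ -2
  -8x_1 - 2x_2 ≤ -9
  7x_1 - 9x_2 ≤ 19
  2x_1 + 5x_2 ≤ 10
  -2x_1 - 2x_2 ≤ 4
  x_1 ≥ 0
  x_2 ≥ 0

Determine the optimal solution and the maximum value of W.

At the optimal vertex, 7x_1 - 9x_2 = 19 and x_2 = 0.
Solving simultaneously gives x_1 = 19/7, x_2 = 0.

x_1 = 19/7, x_2 = 0, maximum W = 57/7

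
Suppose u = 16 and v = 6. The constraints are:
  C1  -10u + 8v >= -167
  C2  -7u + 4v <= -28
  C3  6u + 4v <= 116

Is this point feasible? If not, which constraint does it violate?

not feasible — violates C3

Constraint C3: 6u + 4v = 120, which is not ≤ 116. All other constraints are satisfied.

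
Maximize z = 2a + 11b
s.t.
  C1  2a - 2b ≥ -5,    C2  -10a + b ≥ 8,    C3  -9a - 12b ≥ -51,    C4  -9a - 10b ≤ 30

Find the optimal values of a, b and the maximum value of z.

a = -11/18, b = 17/9, maximum z = 176/9

At the optimal vertex, 2a - 2b = -5 and -10a + b = 8.
Solving simultaneously gives a = -11/18, b = 17/9.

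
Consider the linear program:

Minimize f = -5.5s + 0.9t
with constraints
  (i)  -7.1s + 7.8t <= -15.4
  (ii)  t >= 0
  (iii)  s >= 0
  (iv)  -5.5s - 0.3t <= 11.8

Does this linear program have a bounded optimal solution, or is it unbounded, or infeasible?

From the feasible point (154/71, 0), moving in the direction (7.8, 7.1) keeps every constraint satisfied while f decreases without bound.

unbounded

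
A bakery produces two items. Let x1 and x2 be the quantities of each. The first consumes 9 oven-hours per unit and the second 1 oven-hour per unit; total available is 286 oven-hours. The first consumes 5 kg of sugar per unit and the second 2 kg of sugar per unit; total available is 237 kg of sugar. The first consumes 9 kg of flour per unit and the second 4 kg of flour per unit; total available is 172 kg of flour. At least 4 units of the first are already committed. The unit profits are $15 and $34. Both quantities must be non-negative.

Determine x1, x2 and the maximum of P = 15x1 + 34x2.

x1 = 4, x2 = 34, maximum P = 1216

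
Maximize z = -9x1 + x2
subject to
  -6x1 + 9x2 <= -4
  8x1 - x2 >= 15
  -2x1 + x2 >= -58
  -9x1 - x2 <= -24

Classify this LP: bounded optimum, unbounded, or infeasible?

Extreme points and z = -9x1 + x2:
  (259/6, 85/3) → z = -2161/6
  (220/87, 36/29) → z = -624/29
  (82/11, -474/11) → z = -1212/11
The feasible region has finitely many vertices and no improving ray; the maximum is -624/29 at (220/87, 36/29).

bounded optimum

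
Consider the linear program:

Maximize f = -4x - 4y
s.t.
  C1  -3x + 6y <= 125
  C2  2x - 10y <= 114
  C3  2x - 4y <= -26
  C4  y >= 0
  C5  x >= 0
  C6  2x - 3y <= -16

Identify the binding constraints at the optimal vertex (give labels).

C3 and C5

Extreme points and f = -4x - 4y:
  (0, 125/6) → f = -250/3
  (93, 202/3) → f = -1924/3
  (0, 13/2) → f = -26
  (7, 10) → f = -68

The maximum is at (0, 13/2). Substituting into each constraint, equality holds for C3 and C5; the remaining constraints have slack.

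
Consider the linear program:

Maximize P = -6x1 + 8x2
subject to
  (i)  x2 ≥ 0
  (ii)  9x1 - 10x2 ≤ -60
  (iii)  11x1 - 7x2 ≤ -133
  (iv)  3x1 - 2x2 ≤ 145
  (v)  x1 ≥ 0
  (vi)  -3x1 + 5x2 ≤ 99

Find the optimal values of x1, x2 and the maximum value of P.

x1 = 0, x2 = 99/5, maximum P = 792/5

Feasible corners and P = -6x1 + 8x2:
  (0, 19) → P = 152
  (14/17, 345/17) → P = 2676/17
  (0, 99/5) → P = 792/5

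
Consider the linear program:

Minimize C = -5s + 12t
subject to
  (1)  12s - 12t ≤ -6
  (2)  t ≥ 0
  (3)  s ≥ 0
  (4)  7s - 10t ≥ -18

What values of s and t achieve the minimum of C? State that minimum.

Extreme points and C = -5s + 12t:
  (0, 1/2) → C = 6
  (13/3, 29/6) → C = 109/3
  (0, 9/5) → C = 108/5

s = 0, t = 1/2, minimum C = 6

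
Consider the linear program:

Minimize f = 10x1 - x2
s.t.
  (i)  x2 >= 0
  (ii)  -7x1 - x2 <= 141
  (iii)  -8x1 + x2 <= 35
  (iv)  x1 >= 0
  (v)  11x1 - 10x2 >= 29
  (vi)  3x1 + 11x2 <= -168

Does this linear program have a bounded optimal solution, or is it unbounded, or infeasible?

The boundaries x2 = 0 and 11x1 - 10x2 = 29 meet at (29/11, 0), but that point violates 3x1 + 11x2 ≤ -168. Every candidate vertex is excluded by some other constraint, so the feasible region is empty.

infeasible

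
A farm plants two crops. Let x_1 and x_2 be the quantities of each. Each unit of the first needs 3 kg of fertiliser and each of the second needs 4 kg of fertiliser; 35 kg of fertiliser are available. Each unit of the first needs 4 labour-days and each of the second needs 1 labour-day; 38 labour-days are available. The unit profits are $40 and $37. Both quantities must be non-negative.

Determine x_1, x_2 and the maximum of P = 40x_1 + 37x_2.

Vertices and P = 40x_1 + 37x_2:
  (0, 0) → P = 0
  (0, 35/4) → P = 1295/4
  (19/2, 0) → P = 380
  (9, 2) → P = 434

The optimum lies where 3x_1 + 4x_2 = 35 and 4x_1 + x_2 = 38.
Solving simultaneously gives x_1 = 9, x_2 = 2.

x_1 = 9, x_2 = 2, maximum P = 434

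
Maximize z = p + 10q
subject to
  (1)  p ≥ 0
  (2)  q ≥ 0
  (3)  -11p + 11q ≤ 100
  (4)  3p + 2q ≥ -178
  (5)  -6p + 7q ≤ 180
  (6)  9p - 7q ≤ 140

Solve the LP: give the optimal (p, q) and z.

p = 1120/11, q = 1220/11, maximum z = 13320/11

Feasible corners and z = p + 10q:
  (0, 0) → z = 0
  (0, 100/11) → z = 1000/11
  (140/9, 0) → z = 140/9
  (1120/11, 1220/11) → z = 13320/11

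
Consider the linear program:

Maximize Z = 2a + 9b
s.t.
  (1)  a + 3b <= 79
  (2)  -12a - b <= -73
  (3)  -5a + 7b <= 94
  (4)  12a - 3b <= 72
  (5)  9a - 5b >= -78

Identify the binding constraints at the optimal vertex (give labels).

Feasible corners and Z = 2a + 9b:
  (417/89, 1493/89) → Z = 14271/89
  (97/16, 1/4) → Z = 115/8
  (262/23, 496/23) → Z = 4988/23

The maximum is at (262/23, 496/23). Substituting into each constraint, equality holds for (3) and (4); the remaining constraints have slack.

(3) and (4)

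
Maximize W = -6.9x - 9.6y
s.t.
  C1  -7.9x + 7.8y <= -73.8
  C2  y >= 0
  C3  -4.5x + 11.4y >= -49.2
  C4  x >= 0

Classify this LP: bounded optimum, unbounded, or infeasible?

Corner points and W = -6.9x - 9.6y:
  (738/79, 0) → W = -25461/395
  (164/15, 0) → W = -75.44
The feasible region has finitely many vertices and no improving ray; the maximum is -25461/395 at (738/79, 0).

bounded optimum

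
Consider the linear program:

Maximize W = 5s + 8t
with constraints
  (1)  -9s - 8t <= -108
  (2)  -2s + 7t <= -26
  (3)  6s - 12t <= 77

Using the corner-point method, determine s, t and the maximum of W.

Vertices and W = 5s + 8t:
  (964/79, -18/79) → W = 4676/79
  (478/39, -15/52) → W = 2300/39
  (227/18, -1/9) → W = 373/6

s = 227/18, t = -1/9, maximum W = 373/6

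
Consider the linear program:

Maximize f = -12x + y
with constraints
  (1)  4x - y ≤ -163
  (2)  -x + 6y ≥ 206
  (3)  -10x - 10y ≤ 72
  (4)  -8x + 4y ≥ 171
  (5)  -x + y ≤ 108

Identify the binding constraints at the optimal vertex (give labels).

(3) and (5)

Feasible corners and f = -12x + y:
  (-772/23, 661/23) → f = 9925/23
  (-55/3, 269/3) → f = 929/3
  (-178/5, 142/5) → f = 2278/5
  (-288/5, 252/5) → f = 3708/5

The maximum is at (-288/5, 252/5). Substituting into each constraint, equality holds for (3) and (5); the remaining constraints have slack.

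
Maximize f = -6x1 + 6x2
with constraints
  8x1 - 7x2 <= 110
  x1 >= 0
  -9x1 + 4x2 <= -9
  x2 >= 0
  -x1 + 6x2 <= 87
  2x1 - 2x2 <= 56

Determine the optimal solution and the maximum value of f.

x1 = 201/25, x2 = 396/25, maximum f = 234/5

Feasible corners and f = -6x1 + 6x2:
  (55/4, 0) → f = -165/2
  (1269/41, 806/41) → f = -2778/41
  (1, 0) → f = -6
  (201/25, 396/25) → f = 234/5

The binding constraints are -9x1 + 4x2 = -9 and -x1 + 6x2 = 87.
Solving simultaneously gives x1 = 201/25, x2 = 396/25.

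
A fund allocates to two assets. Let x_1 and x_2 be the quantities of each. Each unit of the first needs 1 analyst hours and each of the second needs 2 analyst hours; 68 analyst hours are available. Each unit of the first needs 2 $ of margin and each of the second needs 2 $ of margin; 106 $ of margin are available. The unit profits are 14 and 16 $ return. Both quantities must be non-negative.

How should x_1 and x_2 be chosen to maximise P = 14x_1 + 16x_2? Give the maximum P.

The optimum lies where x_1 + 2x_2 = 68 and 2x_1 + 2x_2 = 106.
Solving simultaneously gives x_1 = 38, x_2 = 15.

x_1 = 38, x_2 = 15, maximum P = 772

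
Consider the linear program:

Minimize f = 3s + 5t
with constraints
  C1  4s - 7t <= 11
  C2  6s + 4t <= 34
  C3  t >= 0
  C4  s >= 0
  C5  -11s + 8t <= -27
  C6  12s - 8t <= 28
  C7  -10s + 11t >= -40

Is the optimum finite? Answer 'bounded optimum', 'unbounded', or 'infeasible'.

The boundaries 4s - 7t = 11 and 6s + 4t = 34 meet at (141/29, 35/29), but that point violates 12s - 8t ≤ 28. Every candidate vertex is excluded by some other constraint, so the feasible region is empty.

infeasible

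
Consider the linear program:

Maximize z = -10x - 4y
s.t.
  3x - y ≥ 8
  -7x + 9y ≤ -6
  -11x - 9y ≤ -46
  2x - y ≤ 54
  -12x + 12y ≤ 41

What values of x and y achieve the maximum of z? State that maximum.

x = 59/19, y = 25/19, maximum z = -690/19

Feasible corners and z = -10x - 4y:
  (33/10, 19/10) → z = -203/5
  (59/19, 25/19) → z = -690/19
  (480/11, 366/11) → z = -6264/11
  (532/29, -502/29) → z = -3312/29

The optimum lies where 3x - y = 8 and -11x - 9y = -46.
Solving simultaneously gives x = 59/19, y = 25/19.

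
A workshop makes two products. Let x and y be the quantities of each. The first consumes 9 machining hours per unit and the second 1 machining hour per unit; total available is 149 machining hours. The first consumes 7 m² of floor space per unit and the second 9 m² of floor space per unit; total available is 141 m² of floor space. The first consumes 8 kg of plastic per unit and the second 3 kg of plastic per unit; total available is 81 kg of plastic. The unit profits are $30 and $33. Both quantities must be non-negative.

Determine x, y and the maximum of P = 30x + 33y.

x = 6, y = 11, maximum P = 543

Corner points and P = 30x + 33y:
  (0, 0) → P = 0
  (0, 47/3) → P = 517
  (81/8, 0) → P = 1215/4
  (6, 11) → P = 543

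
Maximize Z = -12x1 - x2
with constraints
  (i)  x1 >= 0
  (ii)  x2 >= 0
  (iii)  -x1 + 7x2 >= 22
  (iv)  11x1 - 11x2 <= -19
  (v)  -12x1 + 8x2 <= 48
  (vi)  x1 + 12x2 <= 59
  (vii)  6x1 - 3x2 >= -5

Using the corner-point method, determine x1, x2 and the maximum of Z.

x1 = 31/39, x2 = 127/39, maximum Z = -499/39

Corner points and Z = -12x1 - x2:
  (109/66, 223/66) → Z = -1531/66
  (31/39, 127/39) → Z = -499/39
  (421/143, 668/143) → Z = -40
  (39/25, 359/75) → Z = -1763/75

The binding constraints are -x1 + 7x2 = 22 and 6x1 - 3x2 = -5.
Solving simultaneously gives x1 = 31/39, x2 = 127/39.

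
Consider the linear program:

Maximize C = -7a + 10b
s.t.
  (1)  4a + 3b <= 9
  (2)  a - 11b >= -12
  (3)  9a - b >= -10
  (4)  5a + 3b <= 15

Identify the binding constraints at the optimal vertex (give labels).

(2) and (3)

Corner points and C = -7a + 10b:
  (63/47, 57/47) → C = 129/47
  (6, -5) → C = -92
  (-1, 1) → C = 17
The feasible region is unbounded (it extends along (3, -5), (-1, -9)), but C strictly decreases along every unbounded feasible direction, so there is no improving ray and the maximum is attained at a vertex.

The maximum is at (-1, 1). Substituting into each constraint, equality holds for (2) and (3); the remaining constraints have slack.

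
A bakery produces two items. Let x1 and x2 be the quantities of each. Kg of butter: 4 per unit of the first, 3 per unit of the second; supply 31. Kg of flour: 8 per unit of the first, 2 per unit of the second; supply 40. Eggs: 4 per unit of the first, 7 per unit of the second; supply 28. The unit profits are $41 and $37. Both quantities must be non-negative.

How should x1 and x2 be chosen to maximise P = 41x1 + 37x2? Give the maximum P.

x1 = 14/3, x2 = 4/3, maximum P = 722/3

Corner points and P = 41x1 + 37x2:
  (0, 0) → P = 0
  (0, 4) → P = 148
  (5, 0) → P = 205
  (14/3, 4/3) → P = 722/3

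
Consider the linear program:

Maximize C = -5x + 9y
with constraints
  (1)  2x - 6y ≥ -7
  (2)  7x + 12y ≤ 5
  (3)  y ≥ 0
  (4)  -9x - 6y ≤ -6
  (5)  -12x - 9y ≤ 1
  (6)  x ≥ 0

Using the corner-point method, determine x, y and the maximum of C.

Feasible corners and C = -5x + 9y:
  (5/7, 0) → C = -25/7
  (7/11, 1/22) → C = -61/22
  (2/3, 0) → C = -10/3

At the optimal vertex, 7x + 12y = 5 and -9x - 6y = -6.
Solving simultaneously gives x = 7/11, y = 1/22.

x = 7/11, y = 1/22, maximum C = -61/22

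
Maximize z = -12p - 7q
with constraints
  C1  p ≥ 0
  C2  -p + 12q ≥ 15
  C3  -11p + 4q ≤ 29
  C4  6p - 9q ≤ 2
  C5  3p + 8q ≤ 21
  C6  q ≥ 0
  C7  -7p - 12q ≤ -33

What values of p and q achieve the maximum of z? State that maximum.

Corner points and z = -12p - 7q:
  (53/21, 92/63) → z = -2552/63
  (9/4, 23/16) → z = -593/16
  (41/15, 8/5) → z = -44
  (3/5, 12/5) → z = -24

The optimum lies where 3p + 8q = 21 and -7p - 12q = -33.
Solving simultaneously gives p = 3/5, q = 12/5.

p = 3/5, q = 12/5, maximum z = -24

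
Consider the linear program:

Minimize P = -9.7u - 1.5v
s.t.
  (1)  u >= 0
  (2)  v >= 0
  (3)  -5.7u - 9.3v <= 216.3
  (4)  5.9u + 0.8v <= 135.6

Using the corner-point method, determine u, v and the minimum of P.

u = 0, v = 169.5, minimum P = -254.25

Feasible corners and P = -9.7u - 1.5v:
  (0, 0) → P = 0
  (0, 339/2) → P = -1017/4
  (1356/59, 0) → P = -65766/295

The optimum lies where u = 0 and 5.9u + 0.8v = 135.6.
Solving simultaneously gives u = 0, v = 339/2.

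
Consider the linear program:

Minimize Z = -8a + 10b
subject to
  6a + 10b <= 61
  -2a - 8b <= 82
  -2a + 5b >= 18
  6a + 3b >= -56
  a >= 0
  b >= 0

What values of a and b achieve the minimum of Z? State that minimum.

The binding constraints are 6a + 10b = 61 and -2a + 5b = 18.
Solving simultaneously gives a = 5/2, b = 23/5.

a = 5/2, b = 23/5, minimum Z = 26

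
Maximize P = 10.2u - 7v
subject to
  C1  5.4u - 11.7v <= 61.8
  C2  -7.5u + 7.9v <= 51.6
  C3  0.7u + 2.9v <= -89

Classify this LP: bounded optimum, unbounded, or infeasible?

The boundaries 5.4u - 11.7v = 61.8 and -7.5u + 7.9v = 51.6 meet at (-36398/1503, -8246/501), but that point violates 0.7u + 2.9v ≤ -89. Every candidate vertex is excluded by some other constraint, so the feasible region is empty.

infeasible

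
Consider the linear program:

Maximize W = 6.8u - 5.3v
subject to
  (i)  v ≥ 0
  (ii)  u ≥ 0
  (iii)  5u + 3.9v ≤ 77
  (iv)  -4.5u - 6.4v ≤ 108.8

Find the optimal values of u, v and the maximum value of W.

u = 15.4, v = 0, maximum W = 104.72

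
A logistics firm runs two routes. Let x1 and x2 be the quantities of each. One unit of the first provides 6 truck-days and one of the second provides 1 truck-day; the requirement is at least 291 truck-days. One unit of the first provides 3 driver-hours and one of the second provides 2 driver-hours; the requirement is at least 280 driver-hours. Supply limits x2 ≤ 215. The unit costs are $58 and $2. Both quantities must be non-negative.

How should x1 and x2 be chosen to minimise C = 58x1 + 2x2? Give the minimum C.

x1 = 38/3, x2 = 215, minimum C = 3494/3

Vertices and C = 58x1 + 2x2:
  (280/3, 0) → C = 16240/3
  (302/9, 269/3) → C = 19130/9
  (38/3, 215) → C = 3494/3
The feasible region is unbounded (it extends along (1, 0)), but C strictly increases along every unbounded feasible direction, so there is no improving ray and the minimum is attained at a vertex.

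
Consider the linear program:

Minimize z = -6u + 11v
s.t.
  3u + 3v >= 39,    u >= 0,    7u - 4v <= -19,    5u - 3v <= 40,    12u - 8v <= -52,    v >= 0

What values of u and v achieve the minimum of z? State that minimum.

Extreme points and z = -6u + 11v:
  (0, 13) → z = 143
  (13/5, 52/5) → z = 494/5
  (7, 17) → z = 145
The feasible region is unbounded (it extends along (0, 1), (4, 7)), but z strictly increases along every unbounded feasible direction, so there is no improving ray and the minimum is attained at a vertex.

u = 13/5, v = 52/5, minimum z = 494/5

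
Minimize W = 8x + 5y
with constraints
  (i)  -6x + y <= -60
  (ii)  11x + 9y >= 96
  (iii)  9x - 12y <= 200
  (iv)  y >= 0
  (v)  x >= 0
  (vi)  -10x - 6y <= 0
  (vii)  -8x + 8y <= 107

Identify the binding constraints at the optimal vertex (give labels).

Corner points and W = 8x + 5y:
  (10, 0) → W = 80
  (587/40, 561/20) → W = 5153/20
  (200/9, 0) → W = 1600/9
The feasible region is unbounded (it extends along (1, 1), (4, 3)), but W strictly increases along every unbounded feasible direction, so there is no improving ray and the minimum is attained at a vertex.

The minimum is at (10, 0). Substituting into each constraint, equality holds for (i) and (iv); the remaining constraints have slack.

(i) and (iv)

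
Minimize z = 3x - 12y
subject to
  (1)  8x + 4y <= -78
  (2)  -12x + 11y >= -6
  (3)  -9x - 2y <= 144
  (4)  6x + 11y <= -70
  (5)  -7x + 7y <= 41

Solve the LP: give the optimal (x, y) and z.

Corner points and z = 3x - 12y:
  (-417/68, -123/17) → z = 4653/68
  (-355/42, -109/42) → z = 81/14
  (-524/41, -594/41) → z = 5556/41
  (-1090/77, -639/77) → z = 4398/77

At the optimal vertex, 8x + 4y = -78 and -7x + 7y = 41.
Solving simultaneously gives x = -355/42, y = -109/42.

x = -355/42, y = -109/42, minimum z = 81/14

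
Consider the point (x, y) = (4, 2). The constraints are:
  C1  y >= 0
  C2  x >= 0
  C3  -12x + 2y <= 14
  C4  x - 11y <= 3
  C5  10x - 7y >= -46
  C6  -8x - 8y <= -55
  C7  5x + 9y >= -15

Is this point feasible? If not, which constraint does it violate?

not feasible — violates C6

Constraint C6: -8x - 8y = -48, which is not ≤ -55. All other constraints are satisfied.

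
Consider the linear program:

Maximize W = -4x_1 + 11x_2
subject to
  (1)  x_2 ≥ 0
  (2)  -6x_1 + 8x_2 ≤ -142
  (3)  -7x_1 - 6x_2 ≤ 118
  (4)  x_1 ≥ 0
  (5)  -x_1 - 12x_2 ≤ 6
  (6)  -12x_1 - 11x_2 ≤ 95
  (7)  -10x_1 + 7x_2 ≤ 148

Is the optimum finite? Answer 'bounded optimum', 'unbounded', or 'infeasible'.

unbounded

From the feasible point (71/3, 0), moving in the direction (8, 6) keeps every constraint satisfied while W increases without bound.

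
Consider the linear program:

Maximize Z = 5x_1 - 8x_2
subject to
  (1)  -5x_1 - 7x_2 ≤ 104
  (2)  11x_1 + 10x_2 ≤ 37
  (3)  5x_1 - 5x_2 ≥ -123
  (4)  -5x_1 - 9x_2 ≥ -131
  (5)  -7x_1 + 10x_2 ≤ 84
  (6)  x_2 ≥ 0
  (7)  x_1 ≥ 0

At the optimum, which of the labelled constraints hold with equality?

(2) and (6)

Corner points and Z = 5x_1 - 8x_2:
  (37/11, 0) → Z = 185/11
  (0, 37/10) → Z = -148/5
  (0, 0) → Z = 0

The maximum is at (37/11, 0). Substituting into each constraint, equality holds for (2) and (6); the remaining constraints have slack.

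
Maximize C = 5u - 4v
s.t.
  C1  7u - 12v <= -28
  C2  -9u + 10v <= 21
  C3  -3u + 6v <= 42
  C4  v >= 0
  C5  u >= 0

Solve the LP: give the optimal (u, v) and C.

Feasible corners and C = 5u - 4v:
  (14/19, 105/38) → C = -140/19
  (56, 35) → C = 140
  (49/4, 105/8) → C = 35/4

u = 56, v = 35, maximum C = 140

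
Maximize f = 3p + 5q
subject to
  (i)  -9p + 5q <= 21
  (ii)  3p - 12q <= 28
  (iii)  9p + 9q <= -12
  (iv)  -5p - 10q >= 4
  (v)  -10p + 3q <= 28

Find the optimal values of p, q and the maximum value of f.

p = -28/15, q = 8/15, maximum f = -44/15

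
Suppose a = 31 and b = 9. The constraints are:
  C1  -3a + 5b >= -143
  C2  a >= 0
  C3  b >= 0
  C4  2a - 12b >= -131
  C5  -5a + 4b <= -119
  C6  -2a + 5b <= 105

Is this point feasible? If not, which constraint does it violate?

C1: -48 ≥ -143 ✓
C2: 31 ≥ 0 ✓
C3: 9 ≥ 0 ✓
C4: -46 ≥ -131 ✓
C5: -119 ≤ -119 ✓
C6: -17 ≤ 105 ✓

feasible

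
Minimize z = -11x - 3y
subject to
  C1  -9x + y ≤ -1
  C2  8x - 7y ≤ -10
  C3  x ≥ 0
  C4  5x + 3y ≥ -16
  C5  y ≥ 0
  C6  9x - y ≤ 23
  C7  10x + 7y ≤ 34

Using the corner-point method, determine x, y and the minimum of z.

The binding constraints are 8x - 7y = -10 and 10x + 7y = 34.
Solving simultaneously gives x = 4/3, y = 62/21.

x = 4/3, y = 62/21, minimum z = -494/21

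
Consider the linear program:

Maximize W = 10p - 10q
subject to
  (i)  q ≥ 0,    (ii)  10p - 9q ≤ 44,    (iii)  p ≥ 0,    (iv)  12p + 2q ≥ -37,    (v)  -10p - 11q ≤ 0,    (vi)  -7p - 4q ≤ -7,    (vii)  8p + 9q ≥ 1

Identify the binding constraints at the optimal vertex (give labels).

Vertices and W = 10p - 10q:
  (22/5, 0) → W = 44
  (1, 0) → W = 10
  (0, 7/4) → W = -35/2
The feasible region is unbounded (it extends along (9, 10), (0, 1)), but W strictly decreases along every unbounded feasible direction, so there is no improving ray and the maximum is attained at a vertex.

The maximum is at (22/5, 0). Substituting into each constraint, equality holds for (i) and (ii); the remaining constraints have slack.

(i) and (ii)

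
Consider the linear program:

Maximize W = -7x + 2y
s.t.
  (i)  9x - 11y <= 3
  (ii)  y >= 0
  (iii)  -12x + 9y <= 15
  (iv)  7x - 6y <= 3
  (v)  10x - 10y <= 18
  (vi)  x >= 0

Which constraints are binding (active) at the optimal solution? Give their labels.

(iii) and (vi)

Vertices and W = -7x + 2y:
  (1/3, 0) → W = -7/3
  (15/23, 6/23) → W = -93/23
  (0, 0) → W = 0
  (0, 5/3) → W = 10/3
The feasible region is unbounded (it extends along (3, 4), (6, 7)), but W strictly decreases along every unbounded feasible direction, so there is no improving ray and the maximum is attained at a vertex.

The maximum is at (0, 5/3). Substituting into each constraint, equality holds for (iii) and (vi); the remaining constraints have slack.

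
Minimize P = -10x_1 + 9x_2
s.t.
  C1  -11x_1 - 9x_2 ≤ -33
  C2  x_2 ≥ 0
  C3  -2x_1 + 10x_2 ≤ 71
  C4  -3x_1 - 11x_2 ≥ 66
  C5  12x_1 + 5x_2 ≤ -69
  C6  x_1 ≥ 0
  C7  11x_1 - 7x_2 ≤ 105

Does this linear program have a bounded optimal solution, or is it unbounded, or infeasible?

The boundaries x_1 = 0 and 11x_1 - 7x_2 = 105 meet at (0, -15), but that point violates -11x_1 - 9x_2 ≤ -33. Every candidate vertex is excluded by some other constraint, so the feasible region is empty.

infeasible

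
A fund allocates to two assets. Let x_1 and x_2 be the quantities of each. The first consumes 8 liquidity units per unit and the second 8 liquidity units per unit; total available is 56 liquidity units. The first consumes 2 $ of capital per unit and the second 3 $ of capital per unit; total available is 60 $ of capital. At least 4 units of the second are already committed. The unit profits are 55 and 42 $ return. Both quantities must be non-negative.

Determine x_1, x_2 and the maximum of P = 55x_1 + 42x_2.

Corner points and P = 55x_1 + 42x_2:
  (0, 7) → P = 294
  (0, 4) → P = 168
  (3, 4) → P = 333

x_1 = 3, x_2 = 4, maximum P = 333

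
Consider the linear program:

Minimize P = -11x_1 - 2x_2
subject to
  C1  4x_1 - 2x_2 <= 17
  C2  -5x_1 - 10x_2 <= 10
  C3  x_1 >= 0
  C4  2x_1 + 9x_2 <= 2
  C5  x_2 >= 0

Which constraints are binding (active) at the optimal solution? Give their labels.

Feasible corners and P = -11x_1 - 2x_2:
  (0, 2/9) → P = -4/9
  (0, 0) → P = 0
  (1, 0) → P = -11

The minimum is at (1, 0). Substituting into each constraint, equality holds for C4 and C5; the remaining constraints have slack.

C4 and C5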